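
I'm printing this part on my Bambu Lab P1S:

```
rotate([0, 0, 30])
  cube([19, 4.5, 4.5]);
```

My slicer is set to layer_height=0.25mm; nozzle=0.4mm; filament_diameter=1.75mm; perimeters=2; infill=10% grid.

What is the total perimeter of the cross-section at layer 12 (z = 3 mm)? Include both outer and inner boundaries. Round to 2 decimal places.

47.00 mm

At z = 3 mm: the 19×4.5 cube contributes its full rectangle (perimeter 47.00 mm); (whole slice rotated 30° about Z — lengths, areas and connectivity unchanged). Overall, the cross-section is a single solid region. Total boundary length (outer) = 47.00 mm.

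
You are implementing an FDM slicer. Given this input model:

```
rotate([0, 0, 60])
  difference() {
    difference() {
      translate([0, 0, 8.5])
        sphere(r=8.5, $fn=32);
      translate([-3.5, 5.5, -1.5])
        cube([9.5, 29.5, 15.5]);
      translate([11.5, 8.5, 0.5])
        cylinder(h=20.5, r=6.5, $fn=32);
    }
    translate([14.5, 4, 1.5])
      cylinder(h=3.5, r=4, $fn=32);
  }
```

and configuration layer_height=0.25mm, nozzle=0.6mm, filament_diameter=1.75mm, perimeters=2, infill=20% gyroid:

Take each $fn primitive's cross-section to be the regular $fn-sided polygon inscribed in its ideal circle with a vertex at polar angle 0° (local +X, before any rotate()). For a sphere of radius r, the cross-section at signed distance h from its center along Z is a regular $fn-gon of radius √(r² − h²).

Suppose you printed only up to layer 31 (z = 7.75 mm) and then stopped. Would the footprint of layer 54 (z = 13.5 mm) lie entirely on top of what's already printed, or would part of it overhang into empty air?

entirely on top

Compare the two slices. At z = 7.75: the r=8.5 sphere contributes a regular 32-gon of circumradius √(8.5²−0.75²) = 8.467 (area = (32/2)·8.467²·sin(360°/32) = 223.77 mm²); the cube at (-3.5, 5.5) (footprint 9.5×29.5) is included at this height (area 280.25 mm²); the r=6.5 cylinder at (11.5, 8.5) contributes a regular 32-gon of circumradius 6.5 (area = (32/2)·6.500²·sin(360°/32) = 131.88 mm²); Subtracting the remaining from the first: starting from the r=8.5 sphere (223.77 mm²), the 9.5×29.5 cube at (-3.5, 5.5) partially overlaps it — only the 22.39 mm² overlap (of its 280.25 mm²) is removed, clipping the outline; the r=6.5 cylinder at (11.5, 8.5) partially overlaps it — only the 1.44 mm² overlap (of its 131.88 mm²) is removed, clipping the outline — area = 199.93 mm²; the cylinder at (14.5, 4) is absent (z outside [1.5, 5]); Taking the first minus the rest: none of the subtracted shapes is present at this height, so that combined region is unchanged — area = 199.93 mm²; (whole slice rotated 60° about Z — lengths, areas and connectivity unchanged). At z = 13.5: the r=8.5 sphere contributes a regular 32-gon of circumradius √(8.5²−5²) = 6.874 (area = (32/2)·6.874²·sin(360°/32) = 147.49 mm²); the cube at (-3.5, 5.5) is present — its section is the full 9.5×29.5 rectangle (area 280.25 mm²); the cylinder at (11.5, 8.5): section is a regular 32-gon, circumradius r=6.5 (area = (32/2)·6.500²·sin(360°/32) = 131.88 mm²); After the difference (first − rest): starting from the r=8.5 sphere (147.49 mm²), the 9.5×29.5 cube at (-3.5, 5.5) partially overlaps it — only the 7.41 mm² overlap (of its 280.25 mm²) is removed, clipping the outline; the r=6.5 cylinder at (11.5, 8.5) misses the remaining region (no effect) — area = 140.08 mm²; the cylinder at (14.5, 4) does not reach this height (z outside [1.5, 5]); Subtracting the remaining from the first: none of the subtracted shapes is present at this height, so the result so far is unchanged — area = 140.08 mm²; (whole slice rotated 60° about Z — lengths, areas and connectivity unchanged). Checking containment: the cross-section at z = 13.5 is a subset of the cross-section at z = 7.75.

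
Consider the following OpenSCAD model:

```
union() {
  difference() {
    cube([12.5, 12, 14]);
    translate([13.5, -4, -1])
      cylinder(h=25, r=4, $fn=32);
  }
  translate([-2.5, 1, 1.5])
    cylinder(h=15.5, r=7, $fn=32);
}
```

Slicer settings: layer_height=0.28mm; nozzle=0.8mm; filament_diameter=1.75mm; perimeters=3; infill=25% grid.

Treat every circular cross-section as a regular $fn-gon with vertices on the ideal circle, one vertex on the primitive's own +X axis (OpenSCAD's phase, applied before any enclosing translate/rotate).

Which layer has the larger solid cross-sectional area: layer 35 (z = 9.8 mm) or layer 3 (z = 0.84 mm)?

Layer 35 (z = 9.8): the cube is present — its section is the full 12.5×12 rectangle (area 150.00 mm²); the r=4 cylinder at (13.5, -4) gives a regular 32-gon of circumradius 4 (constant along its height) (area = (32/2)·4.000²·sin(360°/32) = 49.94 mm²); Subtracting the remaining from the first: starting from the 12.5×12 cube (150.00 mm²), the r=4 cylinder at (13.5, -4) misses the remaining region (no effect) — area = 150.00 mm²; the r=7 cylinder at (-2.5, 1) gives a regular 32-gon of circumradius 7 (constant along its height) (area = (32/2)·7.000²·sin(360°/32) = 152.95 mm²); Merging all regions: the regions partially overlap — summed areas 302.95 mm² minus the doubly-counted overlap 25.63 mm² gives 277.32 mm² — area = 277.32 mm². So its area = 277.32 mm². Layer 3 (z = 0.84): the 12.5×12 cube contributes its full rectangle (area 150.00 mm²); the r=4 cylinder at (13.5, -4) gives a regular 32-gon of circumradius 4 (constant along its height) (area = (32/2)·4.000²·sin(360°/32) = 49.94 mm²); Taking the first minus the rest: starting from the 12.5×12 cube (150.00 mm²), the r=4 cylinder at (13.5, -4) misses the remaining region (no effect) — area = 150.00 mm²; the cylinder at (-2.5, 1) is absent (z outside [1.5, 17]); Taking the union: only the result so far is present, so the union is just that shape — area = 150.00 mm². So its area = 150.00 mm². Layer 35 is larger (277.32 vs 150.00 mm²).

layer 35 (z = 9.8 mm)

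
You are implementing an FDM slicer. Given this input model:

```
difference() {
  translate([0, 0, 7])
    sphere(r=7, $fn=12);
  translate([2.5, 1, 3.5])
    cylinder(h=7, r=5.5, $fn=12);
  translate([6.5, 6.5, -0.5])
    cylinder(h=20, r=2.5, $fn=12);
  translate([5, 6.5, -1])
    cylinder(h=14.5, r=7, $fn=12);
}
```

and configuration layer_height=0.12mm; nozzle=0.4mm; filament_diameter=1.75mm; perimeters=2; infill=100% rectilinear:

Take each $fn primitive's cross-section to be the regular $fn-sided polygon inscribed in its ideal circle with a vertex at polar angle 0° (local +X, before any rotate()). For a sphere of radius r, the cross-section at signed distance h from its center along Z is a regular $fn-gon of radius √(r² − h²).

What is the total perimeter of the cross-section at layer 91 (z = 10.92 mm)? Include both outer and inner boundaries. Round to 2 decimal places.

At z = 10.92 mm: the r=7 sphere slices to a regular 12-gon of circumradius 5.799 (√(r²−h²) with h=3.92 from center) (perimeter = 2·12·5.799·sin(180°/12) = 36.02 mm); the cylinder at (2.5, 1) does not reach this height (z outside [3.5, 10.5]); the r=2.5 cylinder at (6.5, 6.5) gives a regular 12-gon of circumradius 2.5 (constant along its height) (perimeter = 2·12·2.500·sin(180°/12) = 15.53 mm); the r=7 cylinder at (5, 6.5) contributes a regular 12-gon of circumradius 7 (perimeter = 2·12·7.000·sin(180°/12) = 43.48 mm); Subtracting the remaining from the first: starting from the r=7 sphere, the r=2.5 cylinder at (6.5, 6.5) misses the remaining region (no effect); the r=7 cylinder at (5, 6.5) partially overlaps it — only the 28.03 mm² overlap (of its 147.00 mm²) is removed, clipping the outline — boundary = 35.37 mm. Overall, the cross-section is a single solid region. Total boundary length (outer) = 35.37 mm.

35.37 mm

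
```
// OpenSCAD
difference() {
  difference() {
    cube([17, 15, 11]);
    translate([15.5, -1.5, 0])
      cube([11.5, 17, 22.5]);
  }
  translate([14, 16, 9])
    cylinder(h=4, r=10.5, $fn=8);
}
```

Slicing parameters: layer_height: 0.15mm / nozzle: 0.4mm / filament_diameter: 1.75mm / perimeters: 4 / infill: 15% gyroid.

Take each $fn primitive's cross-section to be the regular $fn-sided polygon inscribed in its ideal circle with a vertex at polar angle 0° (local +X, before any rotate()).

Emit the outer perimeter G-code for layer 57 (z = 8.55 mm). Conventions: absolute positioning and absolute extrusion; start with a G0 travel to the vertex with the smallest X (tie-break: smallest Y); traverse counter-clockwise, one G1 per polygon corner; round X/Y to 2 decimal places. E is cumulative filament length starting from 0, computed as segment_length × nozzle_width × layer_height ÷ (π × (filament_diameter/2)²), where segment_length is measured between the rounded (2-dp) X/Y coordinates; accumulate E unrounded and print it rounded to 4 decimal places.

At z = 8.55 mm: the cube is present — its section is the full 17×15 rectangle; the cube at (15.5, -1.5) (footprint 11.5×17) is included at this height; Taking the first minus the rest: starting from the 17×15 cube, the 11.5×17 cube at (15.5, -1.5) partially overlaps it — only the 22.50 mm² overlap (of its 195.50 mm²) is removed, clipping the outline — 1 connected region; the cylinder at (14, 16) does not reach this height (z outside [9, 13]); Subtracting the remaining from the first: none of the subtracted shapes is present at this height, so the result so far is unchanged — 1 connected region. The outline is a single polygon with 4 vertices. Extrusion per mm of travel: 0.4 × 0.15 / (π × 0.875²) = 0.024945. Accumulating E over each segment gives final E = 1.5217.

G0 X0.00 Y0.00 Z8.55
G1 X15.50 Y0.00 E0.3866
G1 X15.50 Y15.00 E0.7608
G1 X0.00 Y15.00 E1.1475
G1 X0.00 Y0.00 E1.5217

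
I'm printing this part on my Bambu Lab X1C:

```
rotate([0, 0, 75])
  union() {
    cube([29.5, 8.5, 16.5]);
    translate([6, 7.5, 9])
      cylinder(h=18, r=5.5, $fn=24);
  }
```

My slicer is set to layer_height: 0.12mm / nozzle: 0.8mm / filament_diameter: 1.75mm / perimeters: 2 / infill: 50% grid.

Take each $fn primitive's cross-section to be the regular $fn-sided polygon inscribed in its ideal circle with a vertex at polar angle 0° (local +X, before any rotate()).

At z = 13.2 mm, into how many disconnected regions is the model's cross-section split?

1

At z = 13.2 mm: the 29.5×8.5 cube contributes its full rectangle; the r=5.5 cylinder at (6, 7.5) contributes a regular 24-gon of circumradius 5.5; Merging all regions: the regions partially overlap (shared area 57.84 mm²), so overlapping operands fuse into one piece — 1 connected region; (whole slice rotated 75° about Z — lengths, areas and connectivity unchanged). The result has 1 disconnected region.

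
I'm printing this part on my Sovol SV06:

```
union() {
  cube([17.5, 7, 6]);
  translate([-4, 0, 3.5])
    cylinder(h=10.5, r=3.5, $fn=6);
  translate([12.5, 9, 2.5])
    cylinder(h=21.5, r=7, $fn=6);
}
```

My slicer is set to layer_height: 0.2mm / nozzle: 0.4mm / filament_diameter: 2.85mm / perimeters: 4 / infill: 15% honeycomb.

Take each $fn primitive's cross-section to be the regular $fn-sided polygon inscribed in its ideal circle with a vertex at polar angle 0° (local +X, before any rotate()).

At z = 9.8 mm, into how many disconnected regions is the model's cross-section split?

2

At z = 9.8 mm: the cube is absent (z outside [0, 6]); the r=3.5 cylinder at (-4, 0) gives a regular 6-gon of circumradius 3.5 (constant along its height); the r=7 cylinder at (12.5, 9) contributes a regular 6-gon of circumradius 7; Taking the union: the 2 present regions are separate (no shared area or edge), so areas and boundary lengths simply add and each stays a separate island — 2 connected regions. The result has 2 disconnected regions.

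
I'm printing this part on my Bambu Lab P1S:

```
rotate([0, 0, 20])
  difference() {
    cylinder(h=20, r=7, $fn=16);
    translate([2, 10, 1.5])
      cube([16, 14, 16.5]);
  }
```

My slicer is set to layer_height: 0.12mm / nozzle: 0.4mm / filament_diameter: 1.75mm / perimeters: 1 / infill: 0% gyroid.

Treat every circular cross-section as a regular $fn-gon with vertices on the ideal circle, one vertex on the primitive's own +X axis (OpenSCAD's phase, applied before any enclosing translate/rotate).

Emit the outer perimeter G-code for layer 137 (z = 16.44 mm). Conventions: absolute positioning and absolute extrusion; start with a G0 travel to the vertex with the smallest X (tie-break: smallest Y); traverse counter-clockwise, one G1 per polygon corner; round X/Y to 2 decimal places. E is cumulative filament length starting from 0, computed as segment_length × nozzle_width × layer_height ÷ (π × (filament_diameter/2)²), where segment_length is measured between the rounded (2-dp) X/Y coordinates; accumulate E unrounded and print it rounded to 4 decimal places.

G0 X-6.99 Y0.31 Z16.44
G1 X-6.58 Y-2.39 E0.0545
G1 X-5.16 Y-4.73 E0.1091
G1 X-2.96 Y-6.34 E0.1635
G1 X-0.31 Y-6.99 E0.2180
G1 X2.39 Y-6.58 E0.2725
G1 X4.73 Y-5.16 E0.3271
G1 X6.34 Y-2.96 E0.3815
G1 X6.99 Y-0.31 E0.4360
G1 X6.58 Y2.39 E0.4905
G1 X5.16 Y4.73 E0.5451
G1 X2.96 Y6.34 E0.5995
G1 X0.31 Y6.99 E0.6539
G1 X-2.39 Y6.58 E0.7084
G1 X-4.73 Y5.16 E0.7631
G1 X-6.34 Y2.96 E0.8175
G1 X-6.99 Y0.31 E0.8719

At z = 16.44 mm: the cylinder: section is a regular 16-gon, circumradius r=7; the 16×14 cube at (2, 10) contributes its full rectangle; Subtracting the remaining from the first: starting from the r=7 cylinder, the 16×14 cube at (2, 10) misses the remaining region (no effect) — 1 connected region; (whole slice rotated 20° about Z — lengths, areas and connectivity unchanged). The outline is a single polygon with 16 vertices. Extrusion per mm of travel: 0.4 × 0.12 / (π × 0.875²) = 0.019956. Accumulating E over each segment gives final E = 0.8719.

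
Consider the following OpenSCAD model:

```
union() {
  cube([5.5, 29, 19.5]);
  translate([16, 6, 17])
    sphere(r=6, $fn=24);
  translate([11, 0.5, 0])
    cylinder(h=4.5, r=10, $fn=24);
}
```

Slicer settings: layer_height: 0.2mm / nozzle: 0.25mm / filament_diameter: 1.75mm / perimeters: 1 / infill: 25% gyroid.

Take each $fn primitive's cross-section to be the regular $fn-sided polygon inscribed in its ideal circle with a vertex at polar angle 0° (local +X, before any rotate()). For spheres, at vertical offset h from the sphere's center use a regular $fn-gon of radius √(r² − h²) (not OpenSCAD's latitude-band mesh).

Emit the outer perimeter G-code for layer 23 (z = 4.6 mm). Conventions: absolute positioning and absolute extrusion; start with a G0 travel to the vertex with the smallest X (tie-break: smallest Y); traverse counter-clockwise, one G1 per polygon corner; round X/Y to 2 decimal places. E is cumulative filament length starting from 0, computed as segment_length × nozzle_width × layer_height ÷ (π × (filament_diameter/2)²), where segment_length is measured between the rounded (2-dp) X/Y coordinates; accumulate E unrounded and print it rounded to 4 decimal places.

At z = 4.6 mm: the cube (footprint 5.5×29) is included at this height; the sphere at (16, 6) does not reach this height (|z−center|=12.400 > r=6); the cylinder at (11, 0.5) is absent (z outside [0, 4.5]); Taking the union: only the 5.5×29 cube is present, so the union is just that shape — 1 connected region. The outline is a single polygon with 4 vertices. Extrusion per mm of travel: 0.25 × 0.2 / (π × 0.875²) = 0.020788. Accumulating E over each segment gives final E = 1.4343.

G0 X0.00 Y0.00 Z4.60
G1 X5.50 Y0.00 E0.1143
G1 X5.50 Y29.00 E0.7172
G1 X0.00 Y29.00 E0.8315
G1 X0.00 Y0.00 E1.4343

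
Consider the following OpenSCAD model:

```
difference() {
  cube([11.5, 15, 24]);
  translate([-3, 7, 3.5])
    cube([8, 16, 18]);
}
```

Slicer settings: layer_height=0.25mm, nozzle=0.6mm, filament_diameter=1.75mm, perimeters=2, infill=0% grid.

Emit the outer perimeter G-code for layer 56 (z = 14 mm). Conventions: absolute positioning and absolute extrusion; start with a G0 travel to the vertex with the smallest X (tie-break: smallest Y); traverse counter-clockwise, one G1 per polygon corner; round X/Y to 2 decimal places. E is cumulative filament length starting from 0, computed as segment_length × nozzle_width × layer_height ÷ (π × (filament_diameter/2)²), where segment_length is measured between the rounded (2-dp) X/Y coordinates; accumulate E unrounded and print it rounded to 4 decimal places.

At z = 14 mm: the cube (footprint 11.5×15) is included at this height; the cube at (-3, 7) is present — its section is the full 8×16 rectangle; Taking the first minus the rest: starting from the 11.5×15 cube, the 8×16 cube at (-3, 7) partially overlaps it — only the 40.00 mm² overlap (of its 128.00 mm²) is removed, clipping the outline — 1 connected region. The outline is a single polygon with 6 vertices. Extrusion per mm of travel: 0.6 × 0.25 / (π × 0.875²) = 0.062363. Accumulating E over each segment gives final E = 3.3052.

G0 X0.00 Y0.00 Z14.00
G1 X11.50 Y0.00 E0.7172
G1 X11.50 Y15.00 E1.6526
G1 X5.00 Y15.00 E2.0580
G1 X5.00 Y7.00 E2.5569
G1 X0.00 Y7.00 E2.8687
G1 X0.00 Y0.00 E3.3052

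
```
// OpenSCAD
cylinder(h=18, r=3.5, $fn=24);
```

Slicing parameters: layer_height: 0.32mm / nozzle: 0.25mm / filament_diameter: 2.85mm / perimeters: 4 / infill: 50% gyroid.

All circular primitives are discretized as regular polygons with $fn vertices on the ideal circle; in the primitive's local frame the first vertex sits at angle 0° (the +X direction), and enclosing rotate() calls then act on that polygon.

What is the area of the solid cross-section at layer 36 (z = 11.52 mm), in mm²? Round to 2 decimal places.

At z = 11.52 mm: the cylinder: section is a regular 24-gon, circumradius r=3.5 (area = (24/2)·3.500²·sin(360°/24) = 38.05 mm²). Overall, the cross-section is a single solid region. Net area = 38.05 mm².

38.05 mm²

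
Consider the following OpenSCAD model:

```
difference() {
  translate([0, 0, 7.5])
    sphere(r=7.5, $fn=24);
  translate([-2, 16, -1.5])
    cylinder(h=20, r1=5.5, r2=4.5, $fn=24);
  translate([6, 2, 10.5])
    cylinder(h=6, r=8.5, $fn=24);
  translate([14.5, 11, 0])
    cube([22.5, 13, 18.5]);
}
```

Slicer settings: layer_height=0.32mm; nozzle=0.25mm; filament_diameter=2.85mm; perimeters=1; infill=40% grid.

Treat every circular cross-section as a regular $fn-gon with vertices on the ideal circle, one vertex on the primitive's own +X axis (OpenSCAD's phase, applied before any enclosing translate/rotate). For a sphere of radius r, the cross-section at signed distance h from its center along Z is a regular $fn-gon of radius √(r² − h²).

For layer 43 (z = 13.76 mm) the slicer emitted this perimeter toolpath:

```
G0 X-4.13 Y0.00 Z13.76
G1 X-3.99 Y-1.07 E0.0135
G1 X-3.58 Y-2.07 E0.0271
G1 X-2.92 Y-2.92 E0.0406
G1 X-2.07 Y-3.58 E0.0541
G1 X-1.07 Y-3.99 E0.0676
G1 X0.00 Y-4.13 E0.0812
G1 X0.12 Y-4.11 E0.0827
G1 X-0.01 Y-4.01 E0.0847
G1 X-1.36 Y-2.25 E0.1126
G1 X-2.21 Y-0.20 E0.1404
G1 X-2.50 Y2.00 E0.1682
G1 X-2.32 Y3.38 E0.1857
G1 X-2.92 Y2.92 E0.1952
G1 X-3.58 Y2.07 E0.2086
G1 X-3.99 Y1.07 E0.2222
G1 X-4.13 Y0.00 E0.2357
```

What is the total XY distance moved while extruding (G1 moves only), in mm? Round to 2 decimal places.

18.80 mm

Sum the Euclidean lengths of each G1 segment: total = 18.80 mm.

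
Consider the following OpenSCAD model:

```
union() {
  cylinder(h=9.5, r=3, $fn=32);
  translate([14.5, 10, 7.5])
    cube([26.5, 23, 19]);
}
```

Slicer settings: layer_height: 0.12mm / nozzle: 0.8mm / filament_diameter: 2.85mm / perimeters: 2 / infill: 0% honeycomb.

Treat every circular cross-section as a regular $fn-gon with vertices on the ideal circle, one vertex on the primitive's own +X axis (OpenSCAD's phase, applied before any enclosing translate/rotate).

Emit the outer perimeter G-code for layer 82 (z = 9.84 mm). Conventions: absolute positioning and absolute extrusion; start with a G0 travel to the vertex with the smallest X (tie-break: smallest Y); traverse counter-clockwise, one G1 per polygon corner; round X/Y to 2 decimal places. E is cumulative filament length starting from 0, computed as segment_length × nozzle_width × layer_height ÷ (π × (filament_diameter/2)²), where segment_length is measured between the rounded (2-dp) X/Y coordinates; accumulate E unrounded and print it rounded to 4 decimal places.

G0 X14.50 Y10.00 Z9.84
G1 X41.00 Y10.00 E0.3988
G1 X41.00 Y33.00 E0.7449
G1 X14.50 Y33.00 E1.1437
G1 X14.50 Y10.00 E1.4898

At z = 9.84 mm: the cylinder is absent (z outside [0, 9.5]); the cube at (14.5, 10) (footprint 26.5×23) is included at this height; Merging all regions: only the 26.5×23 cube at (14.5, 10) is present, so the union is just that shape — 1 connected region. The outline is a single polygon with 4 vertices. Extrusion per mm of travel: 0.8 × 0.12 / (π × 1.425²) = 0.015048. Accumulating E over each segment gives final E = 1.4898.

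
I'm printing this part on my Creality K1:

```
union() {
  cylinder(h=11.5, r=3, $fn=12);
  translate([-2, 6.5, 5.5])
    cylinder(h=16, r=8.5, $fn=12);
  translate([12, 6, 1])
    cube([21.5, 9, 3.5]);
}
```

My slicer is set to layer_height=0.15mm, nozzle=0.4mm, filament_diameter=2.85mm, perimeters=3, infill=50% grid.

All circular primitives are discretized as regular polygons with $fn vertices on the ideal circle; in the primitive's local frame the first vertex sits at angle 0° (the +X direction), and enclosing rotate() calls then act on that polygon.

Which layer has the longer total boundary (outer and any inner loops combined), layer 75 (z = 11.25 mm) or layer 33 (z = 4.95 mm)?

layer 75 (z = 11.25 mm)

Layer 75 (z = 11.25): the r=3 cylinder contributes a regular 12-gon of circumradius 3 (perimeter = 2·12·3.000·sin(180°/12) = 18.63 mm); the r=8.5 cylinder at (-2, 6.5) gives a regular 12-gon of circumradius 8.5 (constant along its height) (perimeter = 2·12·8.500·sin(180°/12) = 52.80 mm); the cube at (12, 6) is not intersected at this z (z outside [1, 4.5]); Combining (union): the regions partially overlap (shared area 21.31 mm²), so the edge portions inside another operand are dropped and the merged outline is re-measured after clipping — boundary = 54.21 mm. So its perimeter = 54.21 mm. Layer 33 (z = 4.95): the r=3 cylinder contributes a regular 12-gon of circumradius 3 (perimeter = 2·12·3.000·sin(180°/12) = 18.63 mm); the cylinder at (-2, 6.5) does not reach this height (z outside [5.5, 21.5]); the cube at (12, 6) is absent (z outside [1, 4.5]); Combining (union): only the r=3 cylinder is present, so the union is just that shape — boundary = 18.63 mm. So its perimeter = 18.63 mm. Layer 75 is larger (54.21 vs 18.63 mm).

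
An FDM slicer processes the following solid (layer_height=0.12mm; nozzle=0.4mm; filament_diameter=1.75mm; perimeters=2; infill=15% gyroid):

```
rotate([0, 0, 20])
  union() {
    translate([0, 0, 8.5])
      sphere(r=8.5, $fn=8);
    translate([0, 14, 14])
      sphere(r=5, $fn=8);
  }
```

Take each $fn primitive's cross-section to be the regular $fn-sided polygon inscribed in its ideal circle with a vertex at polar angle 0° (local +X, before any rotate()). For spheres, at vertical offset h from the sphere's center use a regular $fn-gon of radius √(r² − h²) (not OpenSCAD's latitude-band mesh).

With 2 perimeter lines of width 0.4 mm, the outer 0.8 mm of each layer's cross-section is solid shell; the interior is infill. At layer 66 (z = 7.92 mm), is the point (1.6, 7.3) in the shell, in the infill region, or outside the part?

shell

At z = 7.92 mm: the r=8.5 sphere contributes a regular 8-gon of circumradius √(8.5²−0.58²) = 8.480; the sphere at (0, 14) is not intersected at this z (|z−center|=6.080 > r=5); Combining (union): only the r=8.5 sphere is present, so the union is just that shape — 1 connected region; (whole slice rotated 20° about Z — lengths, areas and connectivity unchanged). Overall, the cross-section is a single solid region. Undo the 20° rotation: the query point maps to (4.000, 6.313) in the un-rotated model frame. The nearest boundary edge runs (6.00, 6.00)→(0.00, 8.48); distance from the point to it = 0.47 mm. The point is inside the cross-section, 0.47 mm from the nearest boundary — within the 0.8 mm shell band (2 × 0.4).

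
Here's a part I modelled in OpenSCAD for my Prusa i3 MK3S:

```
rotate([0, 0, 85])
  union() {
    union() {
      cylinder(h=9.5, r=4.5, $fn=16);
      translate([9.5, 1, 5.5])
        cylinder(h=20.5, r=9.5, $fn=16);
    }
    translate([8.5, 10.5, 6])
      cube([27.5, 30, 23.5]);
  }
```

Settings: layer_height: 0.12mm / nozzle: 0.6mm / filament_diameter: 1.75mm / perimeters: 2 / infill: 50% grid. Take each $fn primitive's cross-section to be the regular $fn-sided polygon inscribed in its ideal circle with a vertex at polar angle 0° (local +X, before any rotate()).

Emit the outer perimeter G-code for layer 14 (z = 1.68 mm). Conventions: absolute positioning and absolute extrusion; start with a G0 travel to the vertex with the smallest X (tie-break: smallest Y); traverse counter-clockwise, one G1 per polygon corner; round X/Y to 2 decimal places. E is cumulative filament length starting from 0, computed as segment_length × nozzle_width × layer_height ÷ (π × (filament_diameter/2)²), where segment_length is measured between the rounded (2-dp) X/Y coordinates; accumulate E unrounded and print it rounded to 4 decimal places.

G0 X-4.48 Y0.39 Z1.68
G1 X-4.29 Y-1.35 E0.0524
G1 X-3.45 Y-2.89 E0.1049
G1 X-2.08 Y-3.99 E0.1575
G1 X-0.39 Y-4.48 E0.2102
G1 X1.35 Y-4.29 E0.2626
G1 X2.89 Y-3.45 E0.3151
G1 X3.99 Y-2.08 E0.3677
G1 X4.48 Y-0.39 E0.4203
G1 X4.29 Y1.35 E0.4727
G1 X3.45 Y2.89 E0.5252
G1 X2.08 Y3.99 E0.5778
G1 X0.39 Y4.48 E0.6305
G1 X-1.35 Y4.29 E0.6829
G1 X-2.89 Y3.45 E0.7354
G1 X-3.99 Y2.08 E0.7880
G1 X-4.48 Y0.39 E0.8407

At z = 1.68 mm: the cylinder: section is a regular 16-gon, circumradius r=4.5; the cylinder at (9.5, 1) does not reach this height (z outside [5.5, 26]); Taking the union: only the r=4.5 cylinder is present, so the union is just that shape — 1 connected region; the cube at (8.5, 10.5) is absent (z outside [6, 29.5]); Merging all regions: only that combined region is present, so the union is just that shape — 1 connected region; (rotated 85° about Z; rotation is an isometry so areas/perimeters/island counts are preserved). The outline is a single polygon with 16 vertices. Extrusion per mm of travel: 0.6 × 0.12 / (π × 0.875²) = 0.029934. Accumulating E over each segment gives final E = 0.8407.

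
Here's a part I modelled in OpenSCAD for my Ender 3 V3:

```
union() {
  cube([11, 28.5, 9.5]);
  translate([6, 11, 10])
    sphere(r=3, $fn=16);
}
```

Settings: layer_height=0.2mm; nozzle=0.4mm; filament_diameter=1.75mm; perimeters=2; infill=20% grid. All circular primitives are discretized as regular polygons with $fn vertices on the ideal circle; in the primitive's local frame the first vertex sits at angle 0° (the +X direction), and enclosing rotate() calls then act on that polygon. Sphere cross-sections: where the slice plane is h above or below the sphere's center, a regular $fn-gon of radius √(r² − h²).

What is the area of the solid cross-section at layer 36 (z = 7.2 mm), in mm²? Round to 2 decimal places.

313.50 mm²

At z = 7.2 mm: the cube is present — its section is the full 11×28.5 rectangle (area 313.50 mm²); the sphere at (6, 11): section is a regular 16-gon, circumradius = √(r²−h²) = √(3²−2.8²) = 1.077 (area = (16/2)·1.077²·sin(360°/16) = 3.55 mm²); Merging all regions: the r=3 sphere at (6, 11) lies entirely inside the 11×28.5 cube, so the union is just the 11×28.5 cube — area = 313.50 mm². Overall, the cross-section is a single solid region. Net area = 313.50 mm².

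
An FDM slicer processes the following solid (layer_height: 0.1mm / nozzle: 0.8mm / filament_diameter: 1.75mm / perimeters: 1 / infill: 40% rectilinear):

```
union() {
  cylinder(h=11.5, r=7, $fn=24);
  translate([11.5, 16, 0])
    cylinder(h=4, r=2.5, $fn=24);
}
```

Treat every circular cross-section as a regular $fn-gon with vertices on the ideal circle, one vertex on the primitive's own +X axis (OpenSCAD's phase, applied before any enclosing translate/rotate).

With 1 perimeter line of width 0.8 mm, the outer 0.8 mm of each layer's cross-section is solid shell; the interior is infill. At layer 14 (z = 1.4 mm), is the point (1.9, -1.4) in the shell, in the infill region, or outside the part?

infill

At z = 1.4 mm: the cylinder: section is a regular 24-gon, circumradius r=7; the cylinder at (11.5, 16): section is a regular 24-gon, circumradius r=2.5; Taking the union: the 2 present regions are separate (no shared area or edge), so areas and boundary lengths simply add and each stays a separate island — 2 connected regions. Overall, the cross-section has 2 separate islands. The nearest boundary edge runs (6.06, -3.50)→(4.95, -4.95); distance from the point to it = 4.58 mm. (Shell/infill is judged within the island containing the point — the largest one.) The point is inside the cross-section and 4.58 mm from the nearest boundary — more than the 0.8 mm shell width (1 × 0.8), so it's in the infill interior.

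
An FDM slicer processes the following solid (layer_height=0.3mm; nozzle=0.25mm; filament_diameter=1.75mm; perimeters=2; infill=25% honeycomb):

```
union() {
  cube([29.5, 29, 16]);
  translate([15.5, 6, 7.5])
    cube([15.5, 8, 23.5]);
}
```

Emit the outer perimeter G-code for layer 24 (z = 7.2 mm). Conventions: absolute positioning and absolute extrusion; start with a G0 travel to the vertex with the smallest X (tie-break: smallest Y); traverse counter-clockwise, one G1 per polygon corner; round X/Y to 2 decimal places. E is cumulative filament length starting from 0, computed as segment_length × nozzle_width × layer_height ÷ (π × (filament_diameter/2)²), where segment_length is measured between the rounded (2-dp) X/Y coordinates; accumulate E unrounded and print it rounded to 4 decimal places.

At z = 7.2 mm: the 29.5×29 cube contributes its full rectangle; the cube at (15.5, 6) is not intersected at this z (z outside [7.5, 31]); Merging all regions: only the 29.5×29 cube is present, so the union is just that shape — 1 connected region. The outline is a single polygon with 4 vertices. Extrusion per mm of travel: 0.25 × 0.3 / (π × 0.875²) = 0.031181. Accumulating E over each segment gives final E = 3.6482.

G0 X0.00 Y0.00 Z7.20
G1 X29.50 Y0.00 E0.9199
G1 X29.50 Y29.00 E1.8241
G1 X0.00 Y29.00 E2.7440
G1 X0.00 Y0.00 E3.6482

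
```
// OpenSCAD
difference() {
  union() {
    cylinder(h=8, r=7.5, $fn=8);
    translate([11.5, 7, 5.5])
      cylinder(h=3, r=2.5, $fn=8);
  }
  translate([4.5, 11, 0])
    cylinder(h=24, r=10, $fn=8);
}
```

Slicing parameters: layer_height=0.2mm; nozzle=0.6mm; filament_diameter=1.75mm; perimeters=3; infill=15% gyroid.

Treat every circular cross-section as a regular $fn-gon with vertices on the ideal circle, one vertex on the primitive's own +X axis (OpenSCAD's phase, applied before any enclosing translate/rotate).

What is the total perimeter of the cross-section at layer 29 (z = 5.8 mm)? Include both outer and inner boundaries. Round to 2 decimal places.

54.12 mm

At z = 5.8 mm: the r=7.5 cylinder gives a regular 8-gon of circumradius 7.5 (constant along its height) (perimeter = 2·8·7.500·sin(180°/8) = 45.92 mm); the r=2.5 cylinder at (11.5, 7) gives a regular 8-gon of circumradius 2.5 (constant along its height) (perimeter = 2·8·2.500·sin(180°/8) = 15.31 mm); Taking the union: the 2 present regions are separate (no shared area or edge), so areas and boundary lengths simply add and each stays a separate island — boundary = 61.23 mm; the r=10 cylinder at (4.5, 11) gives a regular 8-gon of circumradius 10 (constant along its height) (perimeter = 2·8·10.000·sin(180°/8) = 61.23 mm); After the difference (first − rest): starting from the result so far, the r=10 cylinder at (4.5, 11) partially overlaps it — only the 51.89 mm² overlap (of its 282.84 mm²) is removed, clipping the outline — boundary = 54.12 mm. Overall, the cross-section has 2 separate islands. Total boundary length (outer) = 54.12 mm.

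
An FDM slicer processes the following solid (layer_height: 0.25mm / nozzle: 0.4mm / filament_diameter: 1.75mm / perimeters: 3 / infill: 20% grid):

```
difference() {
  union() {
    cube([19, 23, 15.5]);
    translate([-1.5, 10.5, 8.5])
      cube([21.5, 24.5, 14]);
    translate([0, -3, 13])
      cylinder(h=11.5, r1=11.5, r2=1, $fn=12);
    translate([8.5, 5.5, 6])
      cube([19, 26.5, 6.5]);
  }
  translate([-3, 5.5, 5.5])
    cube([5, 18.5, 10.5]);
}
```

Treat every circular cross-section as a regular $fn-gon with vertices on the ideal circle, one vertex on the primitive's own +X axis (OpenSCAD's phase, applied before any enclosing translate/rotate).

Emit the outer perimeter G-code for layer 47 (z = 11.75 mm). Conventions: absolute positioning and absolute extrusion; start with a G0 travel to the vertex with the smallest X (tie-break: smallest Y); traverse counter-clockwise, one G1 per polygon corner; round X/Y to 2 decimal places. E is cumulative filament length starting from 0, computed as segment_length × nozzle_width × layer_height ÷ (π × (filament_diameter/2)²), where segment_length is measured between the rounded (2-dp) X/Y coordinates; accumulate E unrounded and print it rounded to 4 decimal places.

At z = 11.75 mm: the 19×23 cube contributes its full rectangle; the 21.5×24.5 cube at (-1.5, 10.5) contributes its full rectangle; the cone at (0, -3) does not reach this height (z outside [13, 24.5]); the 19×26.5 cube at (8.5, 5.5) contributes its full rectangle; Taking the union: the regions partially overlap (shared area 537.25 mm²), so overlapping operands fuse into one piece — 1 connected region; the cube at (-3, 5.5) (footprint 5×18.5) is included at this height; Taking the first minus the rest: starting from the result so far, the 5×18.5 cube at (-3, 5.5) partially overlaps it — only the 57.25 mm² overlap (of its 92.50 mm²) is removed, clipping the outline — 1 connected region. The outline is a single polygon with 12 vertices. Extrusion per mm of travel: 0.4 × 0.25 / (π × 0.875²) = 0.041575. Accumulating E over each segment gives final E = 5.4879.

G0 X-1.50 Y24.00 Z11.75
G1 X2.00 Y24.00 E0.1455
G1 X2.00 Y5.50 E0.9147
G1 X0.00 Y5.50 E0.9978
G1 X0.00 Y0.00 E1.2265
G1 X19.00 Y0.00 E2.0164
G1 X19.00 Y5.50 E2.2451
G1 X27.50 Y5.50 E2.5984
G1 X27.50 Y32.00 E3.7002
G1 X20.00 Y32.00 E4.0120
G1 X20.00 Y35.00 E4.1367
G1 X-1.50 Y35.00 E5.0306
G1 X-1.50 Y24.00 E5.4879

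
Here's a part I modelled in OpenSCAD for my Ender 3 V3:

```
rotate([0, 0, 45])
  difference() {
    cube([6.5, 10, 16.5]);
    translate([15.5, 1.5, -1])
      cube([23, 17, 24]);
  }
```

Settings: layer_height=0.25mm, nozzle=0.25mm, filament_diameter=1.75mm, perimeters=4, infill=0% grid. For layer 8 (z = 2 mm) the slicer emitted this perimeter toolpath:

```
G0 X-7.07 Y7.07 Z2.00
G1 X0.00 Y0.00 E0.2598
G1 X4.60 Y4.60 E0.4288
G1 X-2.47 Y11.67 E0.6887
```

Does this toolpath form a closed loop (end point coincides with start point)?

no

Start point (G0): (-7.07, 7.07). End point (last G1): the path does not return to the start — open.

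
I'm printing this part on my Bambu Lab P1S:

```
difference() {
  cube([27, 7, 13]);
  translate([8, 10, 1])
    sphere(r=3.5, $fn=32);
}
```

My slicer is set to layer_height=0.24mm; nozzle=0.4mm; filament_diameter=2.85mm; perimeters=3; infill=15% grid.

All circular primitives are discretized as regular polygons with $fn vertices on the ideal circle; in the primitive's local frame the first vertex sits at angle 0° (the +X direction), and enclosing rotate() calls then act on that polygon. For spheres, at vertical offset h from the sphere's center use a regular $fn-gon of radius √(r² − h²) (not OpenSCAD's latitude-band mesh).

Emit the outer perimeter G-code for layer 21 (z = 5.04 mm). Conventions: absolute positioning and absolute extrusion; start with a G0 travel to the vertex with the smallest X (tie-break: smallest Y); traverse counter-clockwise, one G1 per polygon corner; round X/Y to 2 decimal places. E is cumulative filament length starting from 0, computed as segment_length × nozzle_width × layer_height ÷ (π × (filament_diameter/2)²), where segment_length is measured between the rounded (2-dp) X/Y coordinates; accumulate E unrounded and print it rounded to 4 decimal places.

At z = 5.04 mm: the 27×7 cube contributes its full rectangle; the sphere at (8, 10) does not reach this height (|z−center|=4.040 > r=3.5); After the difference (first − rest): none of the subtracted shapes is present at this height, so the 27×7 cube is unchanged — 1 connected region. The outline is a single polygon with 4 vertices. Extrusion per mm of travel: 0.4 × 0.24 / (π × 1.425²) = 0.015048. Accumulating E over each segment gives final E = 1.0233.

G0 X0.00 Y0.00 Z5.04
G1 X27.00 Y0.00 E0.4063
G1 X27.00 Y7.00 E0.5116
G1 X0.00 Y7.00 E0.9180
G1 X0.00 Y0.00 E1.0233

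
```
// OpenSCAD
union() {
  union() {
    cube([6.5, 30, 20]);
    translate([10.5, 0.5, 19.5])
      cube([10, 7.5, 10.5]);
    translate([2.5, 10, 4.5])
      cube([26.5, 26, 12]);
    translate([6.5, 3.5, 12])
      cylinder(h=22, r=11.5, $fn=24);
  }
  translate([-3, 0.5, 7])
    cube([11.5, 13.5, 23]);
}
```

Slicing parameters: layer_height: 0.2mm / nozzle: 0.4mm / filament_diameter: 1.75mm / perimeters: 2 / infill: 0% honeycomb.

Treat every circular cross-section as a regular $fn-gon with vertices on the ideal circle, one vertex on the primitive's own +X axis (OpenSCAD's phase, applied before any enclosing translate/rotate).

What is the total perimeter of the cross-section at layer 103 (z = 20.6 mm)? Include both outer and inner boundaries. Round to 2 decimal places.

80.84 mm

At z = 20.6 mm: the cube is absent (z outside [0, 20]); the cube at (10.5, 0.5) (footprint 10×7.5) is included at this height (perimeter 35.00 mm); the cube at (2.5, 10) does not reach this height (z outside [4.5, 16.5]); the r=11.5 cylinder at (6.5, 3.5) contributes a regular 24-gon of circumradius 11.5 (perimeter = 2·24·11.500·sin(180°/24) = 72.05 mm); Combining (union): the regions partially overlap (shared area 54.00 mm²), so the edge portions inside another operand are dropped and the merged outline is re-measured after clipping — boundary = 78.30 mm; the 11.5×13.5 cube at (-3, 0.5) contributes its full rectangle (perimeter 50.00 mm); Merging all regions: the regions partially overlap (shared area 146.97 mm²), so the edge portions inside another operand are dropped and the merged outline is re-measured after clipping — boundary = 80.84 mm. Overall, the cross-section is a single solid region. Total boundary length (outer) = 80.84 mm.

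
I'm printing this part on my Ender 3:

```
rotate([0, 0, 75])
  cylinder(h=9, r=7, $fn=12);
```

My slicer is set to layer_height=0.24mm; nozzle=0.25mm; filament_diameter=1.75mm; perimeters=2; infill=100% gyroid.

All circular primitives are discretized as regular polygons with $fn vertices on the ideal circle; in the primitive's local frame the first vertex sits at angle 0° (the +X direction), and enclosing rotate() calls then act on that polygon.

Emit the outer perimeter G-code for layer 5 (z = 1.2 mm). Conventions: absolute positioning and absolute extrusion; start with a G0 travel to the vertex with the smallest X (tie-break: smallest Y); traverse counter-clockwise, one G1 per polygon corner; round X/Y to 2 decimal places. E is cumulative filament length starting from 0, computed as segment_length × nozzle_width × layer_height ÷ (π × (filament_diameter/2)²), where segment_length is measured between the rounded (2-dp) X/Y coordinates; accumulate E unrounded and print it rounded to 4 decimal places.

G0 X-6.76 Y-1.81 Z1.20
G1 X-4.95 Y-4.95 E0.0904
G1 X-1.81 Y-6.76 E0.1808
G1 X1.81 Y-6.76 E0.2711
G1 X4.95 Y-4.95 E0.3615
G1 X6.76 Y-1.81 E0.4519
G1 X6.76 Y1.81 E0.5422
G1 X4.95 Y4.95 E0.6326
G1 X1.81 Y6.76 E0.7231
G1 X-1.81 Y6.76 E0.8134
G1 X-4.95 Y4.95 E0.9038
G1 X-6.76 Y1.81 E0.9942
G1 X-6.76 Y-1.81 E1.0845

At z = 1.2 mm: the r=7 cylinder contributes a regular 12-gon of circumradius 7; (whole slice rotated 75° about Z — lengths, areas and connectivity unchanged). The outline is a single polygon with 12 vertices. Extrusion per mm of travel: 0.25 × 0.24 / (π × 0.875²) = 0.024945. Accumulating E over each segment gives final E = 1.0845.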